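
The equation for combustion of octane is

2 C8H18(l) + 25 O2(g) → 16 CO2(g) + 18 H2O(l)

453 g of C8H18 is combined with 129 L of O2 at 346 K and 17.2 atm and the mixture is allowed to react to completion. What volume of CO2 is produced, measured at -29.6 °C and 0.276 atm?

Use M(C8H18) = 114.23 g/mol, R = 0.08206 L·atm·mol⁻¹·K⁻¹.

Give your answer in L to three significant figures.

n(C8H18) = 453 / 114.23 = 3.966 mol
n(O2) = PV/RT = (17.2 × 129) / (0.08206 × 346) = 78.15 mol
For 3.966 mol C8H18, stoichiometry requires (25/2) × 3.966 = 49.58 mol O2; 78.15 mol is available, so C8H18 is limiting.
n(CO2) = (16/2) × 3.966 = 31.73 mol
V(CO2) = nRT/P = 31.73 × 0.08206 × 243.55 / 0.276 = 2298 L

2300 L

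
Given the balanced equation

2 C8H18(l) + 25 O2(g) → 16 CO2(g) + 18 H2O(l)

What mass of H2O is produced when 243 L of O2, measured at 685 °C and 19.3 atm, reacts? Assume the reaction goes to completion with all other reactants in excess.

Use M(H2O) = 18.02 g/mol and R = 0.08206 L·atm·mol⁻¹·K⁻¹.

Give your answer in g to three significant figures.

774 g

n(O2) = PV/RT = (19.3 × 243) / (0.08206 × 958.15) = 59.65 mol
n(H2O) = (18/25) × 59.65 = 42.95 mol
m(H2O) = 42.95 × 18.02 = 774.0 g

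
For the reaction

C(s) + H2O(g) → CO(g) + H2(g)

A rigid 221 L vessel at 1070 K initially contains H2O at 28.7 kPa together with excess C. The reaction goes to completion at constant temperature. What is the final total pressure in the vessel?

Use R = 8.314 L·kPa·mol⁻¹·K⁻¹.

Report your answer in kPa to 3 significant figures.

At constant T and V, P ∝ n(gas): 1 mol gas → 2 mol gas.
P_final = (2/1) × 28.7 = 57.40 kPa

57.4 kPa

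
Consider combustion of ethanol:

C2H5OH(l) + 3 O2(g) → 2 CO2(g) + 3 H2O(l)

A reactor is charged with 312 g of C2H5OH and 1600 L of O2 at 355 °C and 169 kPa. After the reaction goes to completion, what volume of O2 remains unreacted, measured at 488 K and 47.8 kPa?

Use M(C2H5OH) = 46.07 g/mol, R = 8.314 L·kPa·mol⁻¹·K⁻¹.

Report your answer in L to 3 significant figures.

n(C2H5OH) = 312 / 46.07 = 6.772 mol
n(O2) = PV/RT = (169 × 1600) / (8.314 × 628.15) = 51.78 mol
For 6.772 mol C2H5OH, stoichiometry requires (3/1) × 6.772 = 20.32 mol O2; 51.78 mol is available, so C2H5OH is limiting.
n(O2) consumed = (3/1) × 6.772 = 20.32 mol; remaining = 51.78 − 20.32 = 31.46 mol
V(O2) = nRT/P = 31.46 × 8.314 × 488 / 47.8 = 2670 L

2670 L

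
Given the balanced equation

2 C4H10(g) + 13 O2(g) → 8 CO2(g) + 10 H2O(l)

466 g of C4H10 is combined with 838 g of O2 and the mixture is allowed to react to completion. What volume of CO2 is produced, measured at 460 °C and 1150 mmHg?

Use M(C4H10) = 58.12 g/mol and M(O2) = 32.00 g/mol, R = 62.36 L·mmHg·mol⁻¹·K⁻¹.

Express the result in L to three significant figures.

641 L

n(C4H10) = 466 / 58.12 = 8.018 mol
n(O2) = 838 / 32.00 = 26.19 mol
For 8.018 mol C4H10, stoichiometry requires (13/2) × 8.018 = 52.12 mol O2; 26.19 mol is available, so O2 is limiting.
n(CO2) = (8/13) × 26.19 = 16.12 mol
V(CO2) = nRT/P = 16.12 × 62.36 × 733.15 / 1150 = 640.9 L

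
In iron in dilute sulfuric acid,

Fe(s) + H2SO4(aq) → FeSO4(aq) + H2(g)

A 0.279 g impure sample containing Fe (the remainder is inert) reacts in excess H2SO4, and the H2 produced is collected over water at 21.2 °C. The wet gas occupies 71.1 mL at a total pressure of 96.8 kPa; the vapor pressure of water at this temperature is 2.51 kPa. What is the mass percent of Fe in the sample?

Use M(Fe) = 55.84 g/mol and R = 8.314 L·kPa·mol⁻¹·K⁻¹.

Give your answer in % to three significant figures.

54.8 %

P(H2) = 96.8 − 2.51 = 94.29 kPa
n(H2) = PV/RT = (94.29 × 0.07110) / (8.314 × 294.35) = 0.002739 mol
n(Fe) = (1/1) × 0.002739 = 0.002739 mol
m(Fe) = 0.002739 × 55.84 = 0.1529 g
%Fe = 0.1529 / 0.279 × 100 = 54.80%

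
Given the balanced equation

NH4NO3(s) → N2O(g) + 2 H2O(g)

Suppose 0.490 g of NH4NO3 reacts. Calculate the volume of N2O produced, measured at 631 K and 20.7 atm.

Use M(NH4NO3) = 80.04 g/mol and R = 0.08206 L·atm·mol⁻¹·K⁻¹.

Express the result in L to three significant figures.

0.0153 L

n(NH4NO3) = 0.4900 / 80.04 = 0.006122 mol
n(N2O) = (1/1) × 0.006122 = 0.006122 mol
V = nRT/P = 0.006122 × 0.08206 × 631 / 20.7 = 0.01531 L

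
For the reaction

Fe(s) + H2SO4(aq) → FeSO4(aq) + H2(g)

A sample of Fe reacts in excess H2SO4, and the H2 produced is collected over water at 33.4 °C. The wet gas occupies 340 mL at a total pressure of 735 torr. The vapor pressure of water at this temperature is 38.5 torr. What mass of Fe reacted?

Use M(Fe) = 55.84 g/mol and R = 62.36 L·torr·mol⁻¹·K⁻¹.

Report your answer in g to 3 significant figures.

P(H2) = 735 − 38.5 = 696.5 torr
n(H2) = PV/RT = (696.5 × 0.3400) / (62.36 × 306.55) = 0.01239 mol
n(Fe) = (1/1) × 0.01239 = 0.01239 mol
m(Fe) = 0.01239 × 55.84 = 0.6919 g

0.692 g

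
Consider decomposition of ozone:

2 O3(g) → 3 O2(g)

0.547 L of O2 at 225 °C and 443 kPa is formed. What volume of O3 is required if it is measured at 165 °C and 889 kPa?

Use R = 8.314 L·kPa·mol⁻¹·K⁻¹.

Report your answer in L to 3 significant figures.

n(O2) = PV/RT = (443 × 0.547) / (8.314 × 498.15) = 0.05851 mol
n(O3) = (2/3) × 0.05851 = 0.03901 mol
V = nRT/P = 0.03901 × 8.314 × 438.15 / 889 = 0.1598 L

0.160 L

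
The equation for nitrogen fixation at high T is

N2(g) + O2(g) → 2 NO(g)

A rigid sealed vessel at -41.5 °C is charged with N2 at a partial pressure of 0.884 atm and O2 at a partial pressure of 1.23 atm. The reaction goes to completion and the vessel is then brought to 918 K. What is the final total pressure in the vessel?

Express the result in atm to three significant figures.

With V and T fixed, P_i ∝ n_i, so the mole ratios apply directly to partial pressures at -41.5 °C.
P(O2) required for 0.884 atm of N2 = (1/1) × 0.884 = 0.8840 atm; available 1.23 atm, so N2 is limiting.
P(O2) remaining = 1.23 − (1/1) × 0.884 = 0.3460 atm
P(gaseous products) = (2)/1 × 0.884 = 1.768 atm
P_total at -41.5 °C = 0.3460 + 1.768 = 2.114 atm
Scaling to 918 K: P = 2.114 × 918/231.65 = 8.378 atm

8.38 atm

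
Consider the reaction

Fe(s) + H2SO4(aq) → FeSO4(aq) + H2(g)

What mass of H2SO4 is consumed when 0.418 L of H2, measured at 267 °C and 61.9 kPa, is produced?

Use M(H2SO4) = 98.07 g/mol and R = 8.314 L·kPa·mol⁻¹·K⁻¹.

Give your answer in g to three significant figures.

n(H2) = PV/RT = (61.9 × 0.418) / (8.314 × 540.15) = 0.005762 mol
n(H2SO4) = (1/1) × 0.005762 = 0.005762 mol
m(H2SO4) = 0.005762 × 98.07 = 0.5651 g

0.565 g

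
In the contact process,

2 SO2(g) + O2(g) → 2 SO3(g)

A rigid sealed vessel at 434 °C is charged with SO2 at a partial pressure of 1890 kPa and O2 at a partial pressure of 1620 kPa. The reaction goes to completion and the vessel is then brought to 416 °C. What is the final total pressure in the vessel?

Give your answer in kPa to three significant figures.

2500 kPa

At constant V, partial pressures at 434 °C are proportional to moles, so apply stoichiometry directly to pressures.
P(O2) required for 1890 kPa of SO2 = (1/2) × 1890 = 945.0 kPa; available 1620 kPa, so SO2 is limiting.
P(O2) remaining = 1620 − (1/2) × 1890 = 675.0 kPa
P(gaseous products) = (2)/2 × 1890 = 1890 kPa
P_total at 434 °C = 675.0 + 1890 = 2565 kPa
Scaling to 416 °C: P = 2565 × 689.15/707.15 = 2500 kPa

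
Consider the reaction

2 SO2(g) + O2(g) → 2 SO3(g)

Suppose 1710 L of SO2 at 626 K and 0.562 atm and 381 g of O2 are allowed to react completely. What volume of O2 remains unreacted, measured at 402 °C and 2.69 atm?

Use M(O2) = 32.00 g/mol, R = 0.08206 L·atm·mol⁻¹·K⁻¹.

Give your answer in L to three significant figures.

52.6 L

n(SO2) = PV/RT = (0.562 × 1710) / (0.08206 × 626) = 18.71 mol
n(O2) = 381 / 32.00 = 11.91 mol
For 18.71 mol SO2, stoichiometry requires (1/2) × 18.71 = 9.355 mol O2; 11.91 mol is available, so SO2 is limiting.
n(O2) consumed = (1/2) × 18.71 = 9.355 mol; remaining = 11.91 − 9.355 = 2.555 mol
V(O2) = nRT/P = 2.555 × 0.08206 × 675.15 / 2.69 = 52.62 L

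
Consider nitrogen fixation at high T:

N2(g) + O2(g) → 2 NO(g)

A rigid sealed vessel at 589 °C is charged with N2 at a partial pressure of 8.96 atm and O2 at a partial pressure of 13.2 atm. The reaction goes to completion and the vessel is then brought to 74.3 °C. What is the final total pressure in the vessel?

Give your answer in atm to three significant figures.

8.93 atm

Because the vessel is rigid and T is held at 589 °C, work the stoichiometry in partial pressures (P_i = n_iRT/V).
P(O2) required for 8.96 atm of N2 = (1/1) × 8.96 = 8.960 atm; available 13.2 atm, so N2 is limiting.
P(O2) remaining = 13.2 − (1/1) × 8.96 = 4.240 atm
P(gaseous products) = (2)/1 × 8.96 = 17.92 atm
P_total at 589 °C = 4.240 + 17.92 = 22.16 atm
Scaling to 74.3 °C: P = 22.16 × 347.45/862.15 = 8.931 atm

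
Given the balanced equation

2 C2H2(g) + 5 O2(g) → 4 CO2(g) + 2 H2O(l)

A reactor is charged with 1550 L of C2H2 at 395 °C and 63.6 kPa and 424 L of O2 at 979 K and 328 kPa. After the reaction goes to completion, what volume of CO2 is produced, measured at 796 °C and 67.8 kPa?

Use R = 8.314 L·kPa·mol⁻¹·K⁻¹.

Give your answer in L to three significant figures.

1790 L

n(C2H2) = PV/RT = (63.6 × 1550) / (8.314 × 668.15) = 17.75 mol
n(O2) = PV/RT = (328 × 424) / (8.314 × 979) = 17.09 mol
For 17.75 mol C2H2, stoichiometry requires (5/2) × 17.75 = 44.38 mol O2; 17.09 mol is available, so O2 is limiting.
n(CO2) = (4/5) × 17.09 = 13.67 mol
V(CO2) = nRT/P = 13.67 × 8.314 × 1069.15 / 67.8 = 1792 L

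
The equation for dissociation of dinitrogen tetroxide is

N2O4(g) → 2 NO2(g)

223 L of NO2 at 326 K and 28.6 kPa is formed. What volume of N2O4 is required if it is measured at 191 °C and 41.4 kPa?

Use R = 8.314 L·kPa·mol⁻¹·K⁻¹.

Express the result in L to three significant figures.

110 L

n(NO2) = PV/RT = (28.6 × 223) / (8.314 × 326) = 2.353 mol
n(N2O4) = (1/2) × 2.353 = 1.177 mol
V = nRT/P = 1.177 × 8.314 × 464.15 / 41.4 = 109.7 L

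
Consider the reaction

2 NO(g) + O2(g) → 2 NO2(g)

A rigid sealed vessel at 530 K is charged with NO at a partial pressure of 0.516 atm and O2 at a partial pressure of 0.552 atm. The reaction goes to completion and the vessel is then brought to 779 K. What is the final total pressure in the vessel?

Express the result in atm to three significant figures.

Because the vessel is rigid and T is held at 530 K, work the stoichiometry in partial pressures (P_i = n_iRT/V).
P(O2) required for 0.516 atm of NO = (1/2) × 0.516 = 0.2580 atm; available 0.552 atm, so NO is limiting.
P(O2) remaining = 0.552 − (1/2) × 0.516 = 0.2940 atm
P(gaseous products) = (2)/2 × 0.516 = 0.5160 atm
P_total at 530 K = 0.2940 + 0.5160 = 0.8100 atm
Scaling to 779 K: P = 0.8100 × 779/530 = 1.191 atm

1.19 atm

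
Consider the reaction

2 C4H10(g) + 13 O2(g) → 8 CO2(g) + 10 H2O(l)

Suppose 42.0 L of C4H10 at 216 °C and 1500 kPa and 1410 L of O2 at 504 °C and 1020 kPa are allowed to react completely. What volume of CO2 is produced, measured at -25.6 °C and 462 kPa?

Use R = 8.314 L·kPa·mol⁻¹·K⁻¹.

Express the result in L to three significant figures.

276 L

n(C4H10) = PV/RT = (1500 × 42.0) / (8.314 × 489.15) = 15.49 mol
n(O2) = PV/RT = (1020 × 1410) / (8.314 × 777.15) = 222.6 mol
For 15.49 mol C4H10, stoichiometry requires (13/2) × 15.49 = 100.7 mol O2; 222.6 mol is available, so C4H10 is limiting.
n(CO2) = (8/2) × 15.49 = 61.96 mol
V(CO2) = nRT/P = 61.96 × 8.314 × 247.55 / 462 = 276.0 L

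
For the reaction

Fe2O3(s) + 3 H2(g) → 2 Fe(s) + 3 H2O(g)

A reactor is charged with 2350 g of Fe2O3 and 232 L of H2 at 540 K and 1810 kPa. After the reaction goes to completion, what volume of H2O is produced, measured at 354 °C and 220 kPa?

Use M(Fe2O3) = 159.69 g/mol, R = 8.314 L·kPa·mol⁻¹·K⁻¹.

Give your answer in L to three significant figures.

1050 L

n(Fe2O3) = 2350 / 159.69 = 14.72 mol
n(H2) = PV/RT = (1810 × 232) / (8.314 × 540) = 93.53 mol
For 14.72 mol Fe2O3, stoichiometry requires (3/1) × 14.72 = 44.16 mol H2; 93.53 mol is available, so Fe2O3 is limiting.
n(H2O) = (3/1) × 14.72 = 44.16 mol
V(H2O) = nRT/P = 44.16 × 8.314 × 627.15 / 220 = 1047 L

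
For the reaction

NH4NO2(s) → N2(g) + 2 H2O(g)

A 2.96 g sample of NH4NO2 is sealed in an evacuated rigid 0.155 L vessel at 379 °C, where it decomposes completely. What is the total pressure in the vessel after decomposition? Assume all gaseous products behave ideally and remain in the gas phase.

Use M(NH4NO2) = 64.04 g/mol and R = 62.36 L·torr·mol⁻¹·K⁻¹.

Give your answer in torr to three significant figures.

n(NH4NO2) = 2.96 / 64.04 = 0.04622 mol
n(gas produced) = (3/1) × 0.04622 = 0.1387 mol
P = nRT/V = 0.1387 × 62.36 × 652.15 / 0.155 = 36390 torr

36400 torr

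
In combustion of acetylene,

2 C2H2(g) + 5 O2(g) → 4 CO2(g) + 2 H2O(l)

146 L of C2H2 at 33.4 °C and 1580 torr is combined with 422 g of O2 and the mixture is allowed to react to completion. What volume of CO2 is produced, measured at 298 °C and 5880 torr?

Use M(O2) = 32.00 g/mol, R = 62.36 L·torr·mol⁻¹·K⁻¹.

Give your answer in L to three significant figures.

n(C2H2) = PV/RT = (1580 × 146) / (62.36 × 306.55) = 12.07 mol
n(O2) = 422 / 32.00 = 13.19 mol
For 12.07 mol C2H2, stoichiometry requires (5/2) × 12.07 = 30.18 mol O2; 13.19 mol is available, so O2 is limiting.
n(CO2) = (4/5) × 13.19 = 10.55 mol
V(CO2) = nRT/P = 10.55 × 62.36 × 571.15 / 5880 = 63.90 L

63.9 L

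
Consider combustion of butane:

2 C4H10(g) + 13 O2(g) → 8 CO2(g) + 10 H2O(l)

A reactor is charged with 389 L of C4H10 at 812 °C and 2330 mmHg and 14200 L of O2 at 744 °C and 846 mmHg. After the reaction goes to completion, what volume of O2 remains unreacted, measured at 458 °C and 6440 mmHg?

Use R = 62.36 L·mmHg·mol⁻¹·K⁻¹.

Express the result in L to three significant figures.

n(C4H10) = PV/RT = (2330 × 389) / (62.36 × 1085.15) = 13.39 mol
n(O2) = PV/RT = (846 × 14200) / (62.36 × 1017.15) = 189.4 mol
For 13.39 mol C4H10, stoichiometry requires (13/2) × 13.39 = 87.03 mol O2; 189.4 mol is available, so C4H10 is limiting.
n(O2) consumed = (13/2) × 13.39 = 87.03 mol; remaining = 189.4 − 87.03 = 102.4 mol
V(O2) = nRT/P = 102.4 × 62.36 × 731.15 / 6440 = 725.0 L

725 L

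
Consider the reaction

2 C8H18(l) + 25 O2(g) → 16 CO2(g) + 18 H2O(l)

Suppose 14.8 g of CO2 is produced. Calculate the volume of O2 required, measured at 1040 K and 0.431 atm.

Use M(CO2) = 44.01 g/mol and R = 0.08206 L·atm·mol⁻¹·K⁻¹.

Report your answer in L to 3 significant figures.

n(CO2) = 14.80 / 44.01 = 0.3363 mol
n(O2) = (25/16) × 0.3363 = 0.5255 mol
V = nRT/P = 0.5255 × 0.08206 × 1040 / 0.431 = 104.1 L

104 L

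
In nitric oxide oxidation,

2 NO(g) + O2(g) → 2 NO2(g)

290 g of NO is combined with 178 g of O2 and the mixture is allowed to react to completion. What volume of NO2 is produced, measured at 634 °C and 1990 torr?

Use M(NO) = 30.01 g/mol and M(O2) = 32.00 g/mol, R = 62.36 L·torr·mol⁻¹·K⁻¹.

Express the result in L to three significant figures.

n(NO) = 290 / 30.01 = 9.663 mol
n(O2) = 178 / 32.00 = 5.562 mol
For 9.663 mol NO, stoichiometry requires (1/2) × 9.663 = 4.832 mol O2; 5.562 mol is available, so NO is limiting.
n(NO2) = (2/2) × 9.663 = 9.663 mol
V(NO2) = nRT/P = 9.663 × 62.36 × 907.15 / 1990 = 274.7 L

275 L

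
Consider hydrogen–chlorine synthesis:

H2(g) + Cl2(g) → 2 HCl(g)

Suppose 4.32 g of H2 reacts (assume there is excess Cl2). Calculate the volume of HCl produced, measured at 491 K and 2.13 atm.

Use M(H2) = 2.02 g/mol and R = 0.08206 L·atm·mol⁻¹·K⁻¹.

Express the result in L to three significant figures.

n(H2) = 4.320 / 2.02 = 2.139 mol
n(HCl) = (2/1) × 2.139 = 4.278 mol
V = nRT/P = 4.278 × 0.08206 × 491 / 2.13 = 80.92 L

80.9 L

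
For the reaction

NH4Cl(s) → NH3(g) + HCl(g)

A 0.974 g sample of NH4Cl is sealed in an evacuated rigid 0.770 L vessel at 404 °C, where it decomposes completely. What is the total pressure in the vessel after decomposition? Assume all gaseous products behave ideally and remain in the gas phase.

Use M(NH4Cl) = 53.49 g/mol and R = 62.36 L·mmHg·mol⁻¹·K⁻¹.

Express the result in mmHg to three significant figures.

2000 mmHg

n(NH4Cl) = 0.974 / 53.49 = 0.01821 mol
n(gas produced) = (2/1) × 0.01821 = 0.03642 mol
P = nRT/V = 0.03642 × 62.36 × 677.15 / 0.770 = 1997 mmHg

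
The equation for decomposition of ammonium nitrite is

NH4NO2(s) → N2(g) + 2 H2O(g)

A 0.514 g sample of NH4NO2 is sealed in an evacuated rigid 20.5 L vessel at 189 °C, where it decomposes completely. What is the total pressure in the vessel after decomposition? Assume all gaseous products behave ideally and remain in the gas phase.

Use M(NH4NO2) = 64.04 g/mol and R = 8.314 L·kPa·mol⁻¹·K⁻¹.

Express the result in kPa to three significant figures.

4.51 kPa

n(NH4NO2) = 0.514 / 64.04 = 0.008026 mol
n(gas produced) = (3/1) × 0.008026 = 0.02408 mol
P = nRT/V = 0.02408 × 8.314 × 462.15 / 20.5 = 4.513 kPa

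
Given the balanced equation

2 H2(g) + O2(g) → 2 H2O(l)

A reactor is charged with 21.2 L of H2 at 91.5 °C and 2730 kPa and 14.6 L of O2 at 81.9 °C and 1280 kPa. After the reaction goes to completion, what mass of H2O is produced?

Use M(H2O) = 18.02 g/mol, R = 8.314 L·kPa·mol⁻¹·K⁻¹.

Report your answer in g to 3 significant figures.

228 g

n(H2) = PV/RT = (2730 × 21.2) / (8.314 × 364.65) = 19.09 mol
n(O2) = PV/RT = (1280 × 14.6) / (8.314 × 355.05) = 6.331 mol
For 19.09 mol H2, stoichiometry requires (1/2) × 19.09 = 9.545 mol O2; 6.331 mol is available, so O2 is limiting.
n(H2O) = (2/1) × 6.331 = 12.66 mol
m(H2O) = 12.66 × 18.02 = 228.1 g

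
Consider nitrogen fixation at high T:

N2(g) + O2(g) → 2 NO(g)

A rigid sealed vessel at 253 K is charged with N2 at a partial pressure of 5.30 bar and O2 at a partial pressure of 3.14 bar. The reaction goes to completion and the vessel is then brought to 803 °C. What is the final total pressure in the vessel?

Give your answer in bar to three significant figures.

At constant V, partial pressures at 253 K are proportional to moles, so apply stoichiometry directly to pressures.
P(O2) required for 5.30 bar of N2 = (1/1) × 5.30 = 5.300 bar; available 3.14 bar, so O2 is limiting.
P(N2) remaining = 5.30 − (1/1) × 3.14 = 2.160 bar
P(gaseous products) = (2)/1 × 3.14 = 6.280 bar
P_total at 253 K = 2.160 + 6.280 = 8.440 bar
Scaling to 803 °C: P = 8.440 × 1076.15/253 = 35.90 bar

35.9 bar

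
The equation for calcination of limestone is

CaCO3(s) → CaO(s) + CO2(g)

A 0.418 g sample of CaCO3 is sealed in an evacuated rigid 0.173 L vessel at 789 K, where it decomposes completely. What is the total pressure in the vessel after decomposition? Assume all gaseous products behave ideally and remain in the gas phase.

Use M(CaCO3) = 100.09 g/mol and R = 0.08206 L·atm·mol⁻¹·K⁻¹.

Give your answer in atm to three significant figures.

n(CaCO3) = 0.418 / 100.09 = 0.004176 mol
n(gas produced) = (1/1) × 0.004176 = 0.004176 mol
P = nRT/V = 0.004176 × 0.08206 × 789 / 0.173 = 1.563 atm

1.56 atm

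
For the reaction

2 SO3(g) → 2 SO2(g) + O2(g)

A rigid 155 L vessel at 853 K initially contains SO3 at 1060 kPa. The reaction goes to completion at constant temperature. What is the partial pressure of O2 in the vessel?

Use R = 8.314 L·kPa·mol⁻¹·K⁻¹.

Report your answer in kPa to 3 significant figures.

530 kPa

n(SO3)₀ = PV/RT = (1060 × 155) / (8.314 × 853) = 23.17 mol
n(O2) = (1/2) × 23.17 = 11.59 mol
P(O2) = nRT/V = 11.59 × 8.314 × 853 / 155 = 530.3 kPa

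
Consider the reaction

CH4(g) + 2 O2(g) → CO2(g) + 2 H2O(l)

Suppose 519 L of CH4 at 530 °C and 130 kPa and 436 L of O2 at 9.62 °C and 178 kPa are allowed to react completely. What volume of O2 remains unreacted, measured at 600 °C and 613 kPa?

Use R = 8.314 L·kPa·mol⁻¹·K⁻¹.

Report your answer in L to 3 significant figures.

n(CH4) = PV/RT = (130 × 519) / (8.314 × 803.15) = 10.10 mol
n(O2) = PV/RT = (178 × 436) / (8.314 × 282.77) = 33.01 mol
For 10.10 mol CH4, stoichiometry requires (2/1) × 10.10 = 20.20 mol O2; 33.01 mol is available, so CH4 is limiting.
n(O2) consumed = (2/1) × 10.10 = 20.20 mol; remaining = 33.01 − 20.20 = 12.81 mol
V(O2) = nRT/P = 12.81 × 8.314 × 873.15 / 613 = 151.7 L

152 L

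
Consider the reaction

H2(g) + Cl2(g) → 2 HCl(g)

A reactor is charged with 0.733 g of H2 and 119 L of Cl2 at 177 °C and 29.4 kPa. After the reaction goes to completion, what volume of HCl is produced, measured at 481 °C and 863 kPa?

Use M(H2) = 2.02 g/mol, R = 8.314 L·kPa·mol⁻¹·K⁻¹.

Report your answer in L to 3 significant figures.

5.27 L

n(H2) = 0.733 / 2.02 = 0.3629 mol
n(Cl2) = PV/RT = (29.4 × 119) / (8.314 × 450.15) = 0.9348 mol
For 0.3629 mol H2, stoichiometry requires (1/1) × 0.3629 = 0.3629 mol Cl2; 0.9348 mol is available, so H2 is limiting.
n(HCl) = (2/1) × 0.3629 = 0.7258 mol
V(HCl) = nRT/P = 0.7258 × 8.314 × 754.15 / 863 = 5.273 L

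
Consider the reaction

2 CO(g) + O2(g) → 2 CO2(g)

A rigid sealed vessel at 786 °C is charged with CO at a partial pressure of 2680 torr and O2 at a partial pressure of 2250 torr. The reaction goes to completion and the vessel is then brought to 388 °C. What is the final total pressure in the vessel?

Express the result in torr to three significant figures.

2240 torr

At constant V, partial pressures at 786 °C are proportional to moles, so apply stoichiometry directly to pressures.
P(O2) required for 2680 torr of CO = (1/2) × 2680 = 1340 torr; available 2250 torr, so CO is limiting.
P(O2) remaining = 2250 − (1/2) × 2680 = 910.0 torr
P(gaseous products) = (2)/2 × 2680 = 2680 torr
P_total at 786 °C = 910.0 + 2680 = 3590 torr
Scaling to 388 °C: P = 3590 × 661.15/1059.15 = 2241 torr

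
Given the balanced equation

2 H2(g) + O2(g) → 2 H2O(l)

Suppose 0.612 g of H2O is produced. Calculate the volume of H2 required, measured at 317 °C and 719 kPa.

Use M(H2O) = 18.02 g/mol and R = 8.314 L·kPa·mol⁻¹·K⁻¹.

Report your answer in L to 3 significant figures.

n(H2O) = 0.6120 / 18.02 = 0.03396 mol
n(H2) = (2/2) × 0.03396 = 0.03396 mol
V = nRT/P = 0.03396 × 8.314 × 590.15 / 719 = 0.2317 L

0.232 L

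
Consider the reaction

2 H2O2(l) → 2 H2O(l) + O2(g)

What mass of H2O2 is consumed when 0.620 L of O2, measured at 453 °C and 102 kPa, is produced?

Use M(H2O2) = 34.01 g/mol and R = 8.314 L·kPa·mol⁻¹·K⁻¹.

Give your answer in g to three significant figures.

n(O2) = PV/RT = (102 × 0.620) / (8.314 × 726.15) = 0.01048 mol
n(H2O2) = (2/1) × 0.01048 = 0.02096 mol
m(H2O2) = 0.02096 × 34.01 = 0.7128 g

0.713 g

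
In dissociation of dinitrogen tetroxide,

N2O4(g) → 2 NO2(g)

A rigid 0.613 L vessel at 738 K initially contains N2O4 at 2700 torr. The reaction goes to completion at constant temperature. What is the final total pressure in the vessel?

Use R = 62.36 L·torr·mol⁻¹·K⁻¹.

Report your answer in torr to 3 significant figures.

At constant T and V, P ∝ n(gas): 1 mol gas → 2 mol gas.
P_final = (2/1) × 2700 = 5400 torr

5400 torr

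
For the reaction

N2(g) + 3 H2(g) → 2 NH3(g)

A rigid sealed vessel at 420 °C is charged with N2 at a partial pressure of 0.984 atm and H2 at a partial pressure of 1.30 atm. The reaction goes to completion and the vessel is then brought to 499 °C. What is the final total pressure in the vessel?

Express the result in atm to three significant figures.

1.58 atm

With V and T fixed, P_i ∝ n_i, so the mole ratios apply directly to partial pressures at 420 °C.
P(H2) required for 0.984 atm of N2 = (3/1) × 0.984 = 2.952 atm; available 1.30 atm, so H2 is limiting.
P(N2) remaining = 0.984 − (1/3) × 1.30 = 0.5507 atm
P(gaseous products) = (2)/3 × 1.30 = 0.8667 atm
P_total at 420 °C = 0.5507 + 0.8667 = 1.417 atm
Scaling to 499 °C: P = 1.417 × 772.15/693.15 = 1.578 atm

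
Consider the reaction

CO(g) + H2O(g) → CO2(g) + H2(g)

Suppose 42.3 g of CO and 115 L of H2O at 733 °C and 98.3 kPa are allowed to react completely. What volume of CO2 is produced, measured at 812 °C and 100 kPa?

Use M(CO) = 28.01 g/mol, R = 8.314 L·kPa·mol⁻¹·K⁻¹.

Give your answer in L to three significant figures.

n(CO) = 42.3 / 28.01 = 1.510 mol
n(H2O) = PV/RT = (98.3 × 115) / (8.314 × 1006.15) = 1.351 mol
For 1.510 mol CO, stoichiometry requires (1/1) × 1.510 = 1.510 mol H2O; 1.351 mol is available, so H2O is limiting.
n(CO2) = (1/1) × 1.351 = 1.351 mol
V(CO2) = nRT/P = 1.351 × 8.314 × 1085.15 / 100 = 121.9 L

122 L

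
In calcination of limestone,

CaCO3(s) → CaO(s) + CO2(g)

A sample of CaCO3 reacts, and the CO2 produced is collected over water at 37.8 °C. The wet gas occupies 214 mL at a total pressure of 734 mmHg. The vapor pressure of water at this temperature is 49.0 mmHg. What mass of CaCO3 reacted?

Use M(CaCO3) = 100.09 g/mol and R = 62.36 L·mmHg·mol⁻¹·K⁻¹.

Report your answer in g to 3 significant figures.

P(CO2) = 734 − 49.0 = 685.0 mmHg
n(CO2) = PV/RT = (685.0 × 0.2140) / (62.36 × 310.95) = 0.007560 mol
n(CaCO3) = (1/1) × 0.007560 = 0.007560 mol
m(CaCO3) = 0.007560 × 100.09 = 0.7567 g

0.757 g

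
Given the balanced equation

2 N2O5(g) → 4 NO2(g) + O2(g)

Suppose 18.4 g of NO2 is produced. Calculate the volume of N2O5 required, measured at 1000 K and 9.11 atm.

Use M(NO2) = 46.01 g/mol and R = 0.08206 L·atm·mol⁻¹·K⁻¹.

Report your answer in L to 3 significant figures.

n(NO2) = 18.40 / 46.01 = 0.3999 mol
n(N2O5) = (2/4) × 0.3999 = 0.1999 mol
V = nRT/P = 0.1999 × 0.08206 × 1000 / 9.11 = 1.801 L

1.80 L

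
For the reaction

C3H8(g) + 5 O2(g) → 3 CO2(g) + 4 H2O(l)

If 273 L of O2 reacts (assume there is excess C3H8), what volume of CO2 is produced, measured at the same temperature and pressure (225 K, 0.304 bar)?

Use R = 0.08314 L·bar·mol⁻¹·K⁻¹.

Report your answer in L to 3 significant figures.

164 L

At constant T and P, gas volumes are in the mole ratio: V(CO2) = (3/5) × 273 = 163.8 L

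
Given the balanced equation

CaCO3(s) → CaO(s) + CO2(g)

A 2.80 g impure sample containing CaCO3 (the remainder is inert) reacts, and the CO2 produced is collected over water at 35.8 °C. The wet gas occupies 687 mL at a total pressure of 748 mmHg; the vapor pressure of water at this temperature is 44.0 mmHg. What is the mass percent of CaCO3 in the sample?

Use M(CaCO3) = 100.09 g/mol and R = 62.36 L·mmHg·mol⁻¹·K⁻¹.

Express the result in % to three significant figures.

P(CO2) = 748 − 44.0 = 704.0 mmHg
n(CO2) = PV/RT = (704.0 × 0.6870) / (62.36 × 308.95) = 0.02510 mol
n(CaCO3) = (1/1) × 0.02510 = 0.02510 mol
m(CaCO3) = 0.02510 × 100.09 = 2.512 g
%CaCO3 = 2.512 / 2.80 × 100 = 89.71%

89.7 %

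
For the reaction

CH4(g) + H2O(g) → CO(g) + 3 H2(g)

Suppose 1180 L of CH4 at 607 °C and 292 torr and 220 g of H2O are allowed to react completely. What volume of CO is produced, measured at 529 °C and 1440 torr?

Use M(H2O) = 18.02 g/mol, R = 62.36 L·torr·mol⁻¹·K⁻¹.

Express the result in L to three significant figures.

n(CH4) = PV/RT = (292 × 1180) / (62.36 × 880.15) = 6.278 mol
n(H2O) = 220 / 18.02 = 12.21 mol
For 6.278 mol CH4, stoichiometry requires (1/1) × 6.278 = 6.278 mol H2O; 12.21 mol is available, so CH4 is limiting.
n(CO) = (1/1) × 6.278 = 6.278 mol
V(CO) = nRT/P = 6.278 × 62.36 × 802.15 / 1440 = 218.1 L

218 L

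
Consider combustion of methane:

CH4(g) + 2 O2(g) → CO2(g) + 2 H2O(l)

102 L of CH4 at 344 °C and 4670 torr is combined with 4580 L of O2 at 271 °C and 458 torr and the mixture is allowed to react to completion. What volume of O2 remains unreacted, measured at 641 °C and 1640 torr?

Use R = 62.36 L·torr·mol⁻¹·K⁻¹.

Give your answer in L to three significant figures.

1290 L

n(CH4) = PV/RT = (4670 × 102) / (62.36 × 617.15) = 12.38 mol
n(O2) = PV/RT = (458 × 4580) / (62.36 × 544.15) = 61.82 mol
For 12.38 mol CH4, stoichiometry requires (2/1) × 12.38 = 24.76 mol O2; 61.82 mol is available, so CH4 is limiting.
n(O2) consumed = (2/1) × 12.38 = 24.76 mol; remaining = 61.82 − 24.76 = 37.06 mol
V(O2) = nRT/P = 37.06 × 62.36 × 914.15 / 1640 = 1288 L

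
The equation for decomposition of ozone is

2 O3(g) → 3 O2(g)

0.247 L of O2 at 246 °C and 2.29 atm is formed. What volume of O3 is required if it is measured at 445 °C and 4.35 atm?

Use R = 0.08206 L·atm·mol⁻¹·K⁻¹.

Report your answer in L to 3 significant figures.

0.120 L

n(O2) = PV/RT = (2.29 × 0.247) / (0.08206 × 519.15) = 0.01328 mol
n(O3) = (2/3) × 0.01328 = 0.008853 mol
V = nRT/P = 0.008853 × 0.08206 × 718.15 / 4.35 = 0.1199 L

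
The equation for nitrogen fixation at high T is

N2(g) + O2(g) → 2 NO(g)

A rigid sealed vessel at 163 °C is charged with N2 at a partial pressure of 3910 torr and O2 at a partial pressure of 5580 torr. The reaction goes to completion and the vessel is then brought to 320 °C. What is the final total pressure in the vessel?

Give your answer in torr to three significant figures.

12900 torr

Because the vessel is rigid and T is held at 163 °C, work the stoichiometry in partial pressures (P_i = n_iRT/V).
P(O2) required for 3910 torr of N2 = (1/1) × 3910 = 3910 torr; available 5580 torr, so N2 is limiting.
P(O2) remaining = 5580 − (1/1) × 3910 = 1670 torr
P(gaseous products) = (2)/1 × 3910 = 7820 torr
P_total at 163 °C = 1670 + 7820 = 9490 torr
Scaling to 320 °C: P = 9490 × 593.15/436.15 = 12910 torr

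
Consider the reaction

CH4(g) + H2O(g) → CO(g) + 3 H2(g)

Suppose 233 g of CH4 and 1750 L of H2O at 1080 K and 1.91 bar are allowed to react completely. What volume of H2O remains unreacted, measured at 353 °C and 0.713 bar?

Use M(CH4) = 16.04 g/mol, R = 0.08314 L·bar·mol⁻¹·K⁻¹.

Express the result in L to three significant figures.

n(CH4) = 233 / 16.04 = 14.53 mol
n(H2O) = PV/RT = (1.91 × 1750) / (0.08314 × 1080) = 37.23 mol
For 14.53 mol CH4, stoichiometry requires (1/1) × 14.53 = 14.53 mol H2O; 37.23 mol is available, so CH4 is limiting.
n(H2O) consumed = (1/1) × 14.53 = 14.53 mol; remaining = 37.23 − 14.53 = 22.70 mol
V(H2O) = nRT/P = 22.70 × 0.08314 × 626.15 / 0.713 = 1657 L

1660 L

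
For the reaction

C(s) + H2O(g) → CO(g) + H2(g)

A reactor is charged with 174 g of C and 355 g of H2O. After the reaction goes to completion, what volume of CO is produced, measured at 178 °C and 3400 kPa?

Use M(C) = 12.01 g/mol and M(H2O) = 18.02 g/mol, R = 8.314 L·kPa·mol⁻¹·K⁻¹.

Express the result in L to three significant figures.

n(C) = 174 / 12.01 = 14.49 mol
n(H2O) = 355 / 18.02 = 19.70 mol
For 14.49 mol C, stoichiometry requires (1/1) × 14.49 = 14.49 mol H2O; 19.70 mol is available, so C is limiting.
n(CO) = (1/1) × 14.49 = 14.49 mol
V(CO) = nRT/P = 14.49 × 8.314 × 451.15 / 3400 = 15.99 L

16.0 L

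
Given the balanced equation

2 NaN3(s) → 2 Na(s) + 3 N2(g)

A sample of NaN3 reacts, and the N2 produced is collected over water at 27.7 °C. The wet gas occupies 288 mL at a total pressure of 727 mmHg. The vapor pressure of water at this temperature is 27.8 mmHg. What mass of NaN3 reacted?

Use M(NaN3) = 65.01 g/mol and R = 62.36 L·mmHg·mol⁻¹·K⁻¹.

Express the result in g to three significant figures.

P(N2) = 727 − 27.8 = 699.2 mmHg
n(N2) = PV/RT = (699.2 × 0.2880) / (62.36 × 300.85) = 0.01073 mol
n(NaN3) = (2/3) × 0.01073 = 0.007153 mol
m(NaN3) = 0.007153 × 65.01 = 0.4650 g

0.465 g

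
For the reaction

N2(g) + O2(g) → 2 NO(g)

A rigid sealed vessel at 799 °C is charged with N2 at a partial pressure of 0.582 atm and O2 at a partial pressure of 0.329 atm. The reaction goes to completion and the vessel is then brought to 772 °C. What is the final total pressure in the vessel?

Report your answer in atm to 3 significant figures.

0.888 atm

With V and T fixed, P_i ∝ n_i, so the mole ratios apply directly to partial pressures at 799 °C.
P(O2) required for 0.582 atm of N2 = (1/1) × 0.582 = 0.5820 atm; available 0.329 atm, so O2 is limiting.
P(N2) remaining = 0.582 − (1/1) × 0.329 = 0.2530 atm
P(gaseous products) = (2)/1 × 0.329 = 0.6580 atm
P_total at 799 °C = 0.2530 + 0.6580 = 0.9110 atm
Scaling to 772 °C: P = 0.9110 × 1045.15/1072.15 = 0.8881 atm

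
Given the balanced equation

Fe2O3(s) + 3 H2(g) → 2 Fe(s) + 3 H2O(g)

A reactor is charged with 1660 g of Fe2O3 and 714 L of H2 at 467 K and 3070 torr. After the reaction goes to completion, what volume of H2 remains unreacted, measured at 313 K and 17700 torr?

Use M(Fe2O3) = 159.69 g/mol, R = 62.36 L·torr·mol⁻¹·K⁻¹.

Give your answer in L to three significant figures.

48.6 L

n(Fe2O3) = 1660 / 159.69 = 10.40 mol
n(H2) = PV/RT = (3070 × 714) / (62.36 × 467) = 75.27 mol
For 10.40 mol Fe2O3, stoichiometry requires (3/1) × 10.40 = 31.20 mol H2; 75.27 mol is available, so Fe2O3 is limiting.
n(H2) consumed = (3/1) × 10.40 = 31.20 mol; remaining = 75.27 − 31.20 = 44.07 mol
V(H2) = nRT/P = 44.07 × 62.36 × 313 / 17700 = 48.60 L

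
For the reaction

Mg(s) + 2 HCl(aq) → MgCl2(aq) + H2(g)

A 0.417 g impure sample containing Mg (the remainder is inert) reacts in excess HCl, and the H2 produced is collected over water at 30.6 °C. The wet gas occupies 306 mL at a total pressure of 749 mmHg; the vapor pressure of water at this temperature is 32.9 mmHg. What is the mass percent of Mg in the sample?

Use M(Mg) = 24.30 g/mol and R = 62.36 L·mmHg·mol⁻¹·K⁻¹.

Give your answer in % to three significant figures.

P(H2) = 749 − 32.9 = 716.1 mmHg
n(H2) = PV/RT = (716.1 × 0.3060) / (62.36 × 303.75) = 0.01157 mol
n(Mg) = (1/1) × 0.01157 = 0.01157 mol
m(Mg) = 0.01157 × 24.30 = 0.2812 g
%Mg = 0.2812 / 0.417 × 100 = 67.43%

67.4 %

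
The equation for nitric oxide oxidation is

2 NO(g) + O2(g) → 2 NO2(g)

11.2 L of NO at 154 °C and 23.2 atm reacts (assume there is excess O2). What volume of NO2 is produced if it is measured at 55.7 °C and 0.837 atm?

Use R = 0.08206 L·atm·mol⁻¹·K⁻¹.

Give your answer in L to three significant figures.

n(NO) = PV/RT = (23.2 × 11.2) / (0.08206 × 427.15) = 7.413 mol
n(NO2) = (2/2) × 7.413 = 7.413 mol
V = nRT/P = 7.413 × 0.08206 × 328.85 / 0.837 = 239.0 L

239 L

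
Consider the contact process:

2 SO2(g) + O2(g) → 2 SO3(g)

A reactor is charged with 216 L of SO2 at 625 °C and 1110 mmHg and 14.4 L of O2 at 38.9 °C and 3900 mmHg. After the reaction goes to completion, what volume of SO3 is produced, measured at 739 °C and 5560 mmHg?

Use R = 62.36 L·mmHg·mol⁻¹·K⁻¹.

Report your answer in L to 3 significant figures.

48.6 L

n(SO2) = PV/RT = (1110 × 216) / (62.36 × 898.15) = 4.281 mol
n(O2) = PV/RT = (3900 × 14.4) / (62.36 × 312.05) = 2.886 mol
For 4.281 mol SO2, stoichiometry requires (1/2) × 4.281 = 2.140 mol O2; 2.886 mol is available, so SO2 is limiting.
n(SO3) = (2/2) × 4.281 = 4.281 mol
V(SO3) = nRT/P = 4.281 × 62.36 × 1012.15 / 5560 = 48.60 L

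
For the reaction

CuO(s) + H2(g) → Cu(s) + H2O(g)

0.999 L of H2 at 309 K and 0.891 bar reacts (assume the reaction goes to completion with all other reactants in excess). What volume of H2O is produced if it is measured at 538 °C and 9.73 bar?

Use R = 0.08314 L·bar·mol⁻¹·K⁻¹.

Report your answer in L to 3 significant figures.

n(H2) = PV/RT = (0.891 × 0.999) / (0.08314 × 309) = 0.03465 mol
n(H2O) = (1/1) × 0.03465 = 0.03465 mol
V = nRT/P = 0.03465 × 0.08314 × 811.15 / 9.73 = 0.2402 L

0.240 L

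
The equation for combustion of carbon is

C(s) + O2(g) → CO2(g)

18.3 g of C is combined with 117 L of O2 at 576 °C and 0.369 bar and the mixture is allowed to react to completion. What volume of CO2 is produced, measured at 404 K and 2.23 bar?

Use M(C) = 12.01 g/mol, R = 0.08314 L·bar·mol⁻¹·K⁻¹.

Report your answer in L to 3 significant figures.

9.21 L

n(C) = 18.3 / 12.01 = 1.524 mol
n(O2) = PV/RT = (0.369 × 117) / (0.08314 × 849.15) = 0.6115 mol
For 1.524 mol C, stoichiometry requires (1/1) × 1.524 = 1.524 mol O2; 0.6115 mol is available, so O2 is limiting.
n(CO2) = (1/1) × 0.6115 = 0.6115 mol
V(CO2) = nRT/P = 0.6115 × 0.08314 × 404 / 2.23 = 9.210 L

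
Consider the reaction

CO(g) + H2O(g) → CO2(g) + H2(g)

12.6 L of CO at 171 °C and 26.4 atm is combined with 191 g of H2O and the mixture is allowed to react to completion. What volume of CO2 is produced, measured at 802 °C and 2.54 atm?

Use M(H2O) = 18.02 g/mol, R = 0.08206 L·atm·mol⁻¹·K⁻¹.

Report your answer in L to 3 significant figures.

n(CO) = PV/RT = (26.4 × 12.6) / (0.08206 × 444.15) = 9.127 mol
n(H2O) = 191 / 18.02 = 10.60 mol
For 9.127 mol CO, stoichiometry requires (1/1) × 9.127 = 9.127 mol H2O; 10.60 mol is available, so CO is limiting.
n(CO2) = (1/1) × 9.127 = 9.127 mol
V(CO2) = nRT/P = 9.127 × 0.08206 × 1075.15 / 2.54 = 317.0 L

317 L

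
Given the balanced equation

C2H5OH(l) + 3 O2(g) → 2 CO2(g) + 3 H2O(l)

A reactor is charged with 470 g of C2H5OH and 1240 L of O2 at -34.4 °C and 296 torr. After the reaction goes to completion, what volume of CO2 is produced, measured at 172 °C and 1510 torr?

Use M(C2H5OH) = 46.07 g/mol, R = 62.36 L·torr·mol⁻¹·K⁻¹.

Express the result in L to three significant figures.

n(C2H5OH) = 470 / 46.07 = 10.20 mol
n(O2) = PV/RT = (296 × 1240) / (62.36 × 238.75) = 24.65 mol
For 10.20 mol C2H5OH, stoichiometry requires (3/1) × 10.20 = 30.60 mol O2; 24.65 mol is available, so O2 is limiting.
n(CO2) = (2/3) × 24.65 = 16.43 mol
V(CO2) = nRT/P = 16.43 × 62.36 × 445.15 / 1510 = 302.0 L

302 L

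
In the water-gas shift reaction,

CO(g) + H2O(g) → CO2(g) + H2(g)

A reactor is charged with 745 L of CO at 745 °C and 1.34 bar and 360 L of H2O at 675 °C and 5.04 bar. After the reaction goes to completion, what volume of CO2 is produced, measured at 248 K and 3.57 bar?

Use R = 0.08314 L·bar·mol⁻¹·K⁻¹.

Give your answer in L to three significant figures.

n(CO) = PV/RT = (1.34 × 745) / (0.08314 × 1018.15) = 11.79 mol
n(H2O) = PV/RT = (5.04 × 360) / (0.08314 × 948.15) = 23.02 mol
For 11.79 mol CO, stoichiometry requires (1/1) × 11.79 = 11.79 mol H2O; 23.02 mol is available, so CO is limiting.
n(CO2) = (1/1) × 11.79 = 11.79 mol
V(CO2) = nRT/P = 11.79 × 0.08314 × 248 / 3.57 = 68.09 L

68.1 L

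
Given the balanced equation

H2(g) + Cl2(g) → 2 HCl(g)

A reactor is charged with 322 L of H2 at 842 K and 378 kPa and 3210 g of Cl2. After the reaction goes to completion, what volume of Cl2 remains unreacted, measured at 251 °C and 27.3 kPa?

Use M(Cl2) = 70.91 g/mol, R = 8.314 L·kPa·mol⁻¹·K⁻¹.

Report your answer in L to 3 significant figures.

4450 L

n(H2) = PV/RT = (378 × 322) / (8.314 × 842) = 17.39 mol
n(Cl2) = 3210 / 70.91 = 45.27 mol
For 17.39 mol H2, stoichiometry requires (1/1) × 17.39 = 17.39 mol Cl2; 45.27 mol is available, so H2 is limiting.
n(Cl2) consumed = (1/1) × 17.39 = 17.39 mol; remaining = 45.27 − 17.39 = 27.88 mol
V(Cl2) = nRT/P = 27.88 × 8.314 × 524.15 / 27.3 = 4450 L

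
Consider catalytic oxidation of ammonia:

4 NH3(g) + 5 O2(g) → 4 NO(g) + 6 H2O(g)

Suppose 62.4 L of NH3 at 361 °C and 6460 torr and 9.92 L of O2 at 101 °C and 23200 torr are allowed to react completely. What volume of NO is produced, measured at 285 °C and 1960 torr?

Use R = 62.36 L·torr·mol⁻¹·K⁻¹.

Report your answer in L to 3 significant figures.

140 L

n(NH3) = PV/RT = (6460 × 62.4) / (62.36 × 634.15) = 10.19 mol
n(O2) = PV/RT = (23200 × 9.92) / (62.36 × 374.15) = 9.864 mol
For 10.19 mol NH3, stoichiometry requires (5/4) × 10.19 = 12.74 mol O2; 9.864 mol is available, so O2 is limiting.
n(NO) = (4/5) × 9.864 = 7.891 mol
V(NO) = nRT/P = 7.891 × 62.36 × 558.15 / 1960 = 140.1 L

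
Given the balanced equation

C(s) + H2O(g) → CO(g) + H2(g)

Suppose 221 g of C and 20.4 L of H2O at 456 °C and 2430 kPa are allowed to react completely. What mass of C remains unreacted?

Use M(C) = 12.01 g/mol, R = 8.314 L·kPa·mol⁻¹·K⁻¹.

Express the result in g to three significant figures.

n(C) = 221 / 12.01 = 18.40 mol
n(H2O) = PV/RT = (2430 × 20.4) / (8.314 × 729.15) = 8.177 mol
For 18.40 mol C, stoichiometry requires (1/1) × 18.40 = 18.40 mol H2O; 8.177 mol is available, so H2O is limiting.
n(C) consumed = (1/1) × 8.177 = 8.177 mol; remaining = 18.40 − 8.177 = 10.22 mol
m(C) = 10.22 × 12.01 = 122.7 g

123 g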